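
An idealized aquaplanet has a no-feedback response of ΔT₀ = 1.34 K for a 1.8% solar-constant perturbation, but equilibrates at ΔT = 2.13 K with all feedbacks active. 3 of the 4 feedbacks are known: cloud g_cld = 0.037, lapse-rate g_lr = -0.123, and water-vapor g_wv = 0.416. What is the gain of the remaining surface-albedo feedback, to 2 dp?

Amplification A = ΔT/ΔT₀ = 2.13/1.34 = 1.59.
Total gain g = 1 − 1/A = 1 − 1/1.59 = 0.3711.
Known gains sum to 0.037 − 0.123 + 0.416 = 0.33.
g_alb = 0.3711 − 0.33 = 0.04.

0.04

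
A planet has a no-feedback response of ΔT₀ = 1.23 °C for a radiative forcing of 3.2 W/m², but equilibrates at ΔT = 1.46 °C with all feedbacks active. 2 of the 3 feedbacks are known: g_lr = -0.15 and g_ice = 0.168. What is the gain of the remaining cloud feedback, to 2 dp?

0.14

Amplification A = ΔT/ΔT₀ = 1.46/1.23 = 1.187.
Total gain g = 1 − 1/A = 1 − 1/1.187 = 0.1575.
Known gains sum to -0.15 + 0.168 = 0.018.
g_cld = 0.1575 − 0.018 = 0.14.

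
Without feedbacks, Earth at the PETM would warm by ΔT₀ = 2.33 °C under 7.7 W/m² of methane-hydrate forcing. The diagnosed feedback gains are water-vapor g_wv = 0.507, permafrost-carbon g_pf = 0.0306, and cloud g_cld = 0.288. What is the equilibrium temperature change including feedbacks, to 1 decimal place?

Total gain g = 0.507 + 0.0306 + 0.288 = 0.8256.
Amplification A = 1/(1 − 0.8256) = 5.734.
ΔT = 2.33 × 5.734 = 13.4 °C.

13.4 °C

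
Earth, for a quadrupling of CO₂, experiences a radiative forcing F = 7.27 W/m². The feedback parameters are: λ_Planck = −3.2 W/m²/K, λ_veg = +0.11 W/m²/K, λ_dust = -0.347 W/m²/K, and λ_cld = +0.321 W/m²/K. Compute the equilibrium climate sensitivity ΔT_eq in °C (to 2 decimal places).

2.33 °C

Net feedback parameter λ = (−3.2) + (+0.11) + (-0.347) + (+0.321) = -3.116 W/m²/K.
ΔT = −F/λ = −7.27/(-3.116) = 2.33 °C.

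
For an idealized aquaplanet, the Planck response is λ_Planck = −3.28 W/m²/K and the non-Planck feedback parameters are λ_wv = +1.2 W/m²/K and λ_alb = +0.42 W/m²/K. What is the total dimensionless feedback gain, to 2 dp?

0.49

Convert to gains: g_wv = 1.2/3.28 = 0.3659; g_alb = 0.42/3.28 = 0.128.
Total gain g = 0.4939.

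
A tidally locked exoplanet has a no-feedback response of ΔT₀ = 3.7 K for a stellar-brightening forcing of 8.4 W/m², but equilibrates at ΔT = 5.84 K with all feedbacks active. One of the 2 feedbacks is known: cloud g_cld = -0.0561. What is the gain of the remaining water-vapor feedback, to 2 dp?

0.42

Amplification A = ΔT/ΔT₀ = 5.84/3.7 = 1.578.
Total gain g = 1 − 1/A = 1 − 1/1.578 = 0.3663.
The known gain is -0.0561.
g_wv = 0.3663 + 0.0561 = 0.42.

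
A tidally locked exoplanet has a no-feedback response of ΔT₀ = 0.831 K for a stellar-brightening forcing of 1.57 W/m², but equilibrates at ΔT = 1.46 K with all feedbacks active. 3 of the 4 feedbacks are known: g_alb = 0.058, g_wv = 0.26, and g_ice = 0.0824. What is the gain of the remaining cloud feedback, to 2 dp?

0.03

Amplification A = ΔT/ΔT₀ = 1.46/0.831 = 1.757.
Total gain g = 1 − 1/A = 1 − 1/1.757 = 0.4308.
Known gains sum to 0.058 + 0.26 + 0.0824 = 0.4004.
g_cld = 0.4308 − 0.4004 = 0.03.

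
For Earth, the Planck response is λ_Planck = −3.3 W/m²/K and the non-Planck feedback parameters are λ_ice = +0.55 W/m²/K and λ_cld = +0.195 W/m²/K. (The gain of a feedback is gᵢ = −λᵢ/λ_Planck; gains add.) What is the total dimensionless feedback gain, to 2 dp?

Convert to gains: g_ice = 0.55/3.3 = 0.1667; g_cld = 0.195/3.3 = 0.05909.
Total gain g = 0.22579.

0.23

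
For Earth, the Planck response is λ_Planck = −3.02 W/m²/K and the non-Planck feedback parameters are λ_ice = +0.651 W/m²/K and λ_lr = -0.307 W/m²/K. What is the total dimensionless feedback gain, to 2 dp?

0.11

Convert to gains: g_ice = 0.651/3.02 = 0.2156; g_lr = -0.307/3.02 = -0.1017.
Total gain g = 0.1139.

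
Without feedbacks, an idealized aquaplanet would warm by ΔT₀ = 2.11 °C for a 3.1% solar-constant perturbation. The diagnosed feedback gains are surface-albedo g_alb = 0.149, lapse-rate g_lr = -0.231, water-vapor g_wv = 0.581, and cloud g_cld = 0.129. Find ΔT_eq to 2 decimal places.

Total gain g = 0.149 − 0.231 + 0.581 + 0.129 = 0.628.
Amplification A = 1/(1 − 0.628) = 2.688.
ΔT = 2.11 × 2.688 = 5.67 °C.

5.67 °C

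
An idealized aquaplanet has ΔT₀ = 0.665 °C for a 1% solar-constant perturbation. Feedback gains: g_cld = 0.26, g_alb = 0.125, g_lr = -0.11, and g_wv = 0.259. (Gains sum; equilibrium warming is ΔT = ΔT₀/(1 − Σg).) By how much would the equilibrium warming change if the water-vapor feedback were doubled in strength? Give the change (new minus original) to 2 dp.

1.79 °C

Original: g = 0.534, ΔT = 0.665/(1−0.534) = 1.4270 °C.
With doubled water-vapor: g' = 0.793, ΔT' = 0.665/(1−0.793) = 3.2126 °C.
Change = 3.2126 − 1.4270 = 1.79 °C.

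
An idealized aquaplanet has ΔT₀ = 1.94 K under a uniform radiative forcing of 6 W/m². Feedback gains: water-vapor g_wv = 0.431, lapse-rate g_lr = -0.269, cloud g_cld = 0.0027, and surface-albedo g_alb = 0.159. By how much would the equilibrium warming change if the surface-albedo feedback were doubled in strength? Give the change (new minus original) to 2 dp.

Original: g = 0.3237, ΔT = 1.94/(1−0.3237) = 2.8685 K.
With doubled surface-albedo: g' = 0.4827, ΔT' = 1.94/(1−0.4827) = 3.7502 K.
Change = 3.7502 − 2.8685 = 0.88 K.

0.88 K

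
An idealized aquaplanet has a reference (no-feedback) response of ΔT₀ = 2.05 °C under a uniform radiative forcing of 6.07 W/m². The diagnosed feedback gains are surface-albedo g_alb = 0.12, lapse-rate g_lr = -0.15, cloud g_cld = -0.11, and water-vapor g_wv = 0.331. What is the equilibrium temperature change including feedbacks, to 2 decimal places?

2.53 °C

Total gain g = 0.12 − 0.15 − 0.11 + 0.331 = 0.191.
Amplification A = 1/(1 − 0.191) = 1.236.
ΔT = 2.05 × 1.236 = 2.53 °C.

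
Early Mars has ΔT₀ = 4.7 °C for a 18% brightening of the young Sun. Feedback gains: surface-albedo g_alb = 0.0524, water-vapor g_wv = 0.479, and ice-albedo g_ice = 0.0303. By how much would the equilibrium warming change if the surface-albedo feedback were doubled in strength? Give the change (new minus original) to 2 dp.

Original: g = 0.5617, ΔT = 4.7/(1−0.5617) = 10.7232 °C.
With doubled surface-albedo: g' = 0.6141, ΔT' = 4.7/(1−0.6141) = 12.1793 °C.
Change = 12.1793 − 10.7232 = 1.46 °C.

1.46 °C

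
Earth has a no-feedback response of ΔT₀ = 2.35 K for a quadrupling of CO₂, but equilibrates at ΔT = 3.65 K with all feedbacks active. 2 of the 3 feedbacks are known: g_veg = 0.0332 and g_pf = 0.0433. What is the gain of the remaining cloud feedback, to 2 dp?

Amplification A = ΔT/ΔT₀ = 3.65/2.35 = 1.553.
Total gain g = 1 − 1/A = 1 − 1/1.553 = 0.3561.
Known gains sum to 0.0332 + 0.0433 = 0.0765.
g_cld = 0.3561 − 0.0765 = 0.28.

0.28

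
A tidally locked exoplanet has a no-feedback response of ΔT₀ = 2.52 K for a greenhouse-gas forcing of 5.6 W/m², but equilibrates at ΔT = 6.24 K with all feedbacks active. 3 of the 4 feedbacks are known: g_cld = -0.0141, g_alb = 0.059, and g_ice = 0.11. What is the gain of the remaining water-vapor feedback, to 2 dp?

Amplification A = ΔT/ΔT₀ = 6.24/2.52 = 2.476.
Total gain g = 1 − 1/A = 1 − 1/2.476 = 0.5961.
Known gains sum to -0.0141 + 0.059 + 0.11 = 0.1549.
g_wv = 0.5961 − 0.1549 = 0.44.

0.44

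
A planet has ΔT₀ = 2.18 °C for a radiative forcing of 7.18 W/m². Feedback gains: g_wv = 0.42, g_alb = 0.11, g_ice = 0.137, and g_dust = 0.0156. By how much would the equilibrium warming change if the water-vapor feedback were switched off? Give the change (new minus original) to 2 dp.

-3.91 °C

Original: g = 0.6826, ΔT = 2.18/(1−0.6826) = 6.8683 °C.
Without water-vapor: g' = 0.2626, ΔT' = 2.18/(1−0.2626) = 2.9563 °C.
Change = 2.9563 − 6.8683 = -3.91 °C.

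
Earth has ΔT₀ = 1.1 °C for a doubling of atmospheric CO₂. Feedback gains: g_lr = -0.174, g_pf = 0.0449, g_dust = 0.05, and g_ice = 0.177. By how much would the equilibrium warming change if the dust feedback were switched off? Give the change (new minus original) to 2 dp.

-0.06 °C

Original: g = 0.0979, ΔT = 1.1/(1−0.0979) = 1.2194 °C.
Without dust: g' = 0.0479, ΔT' = 1.1/(1−0.0479) = 1.1553 °C.
Change = 1.1553 − 1.2194 = -0.06 °C.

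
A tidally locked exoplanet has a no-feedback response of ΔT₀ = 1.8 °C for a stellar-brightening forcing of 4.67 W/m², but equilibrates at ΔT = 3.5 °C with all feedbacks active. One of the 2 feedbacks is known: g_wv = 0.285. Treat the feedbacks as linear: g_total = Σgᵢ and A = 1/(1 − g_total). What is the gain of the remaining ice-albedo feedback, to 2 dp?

Amplification A = ΔT/ΔT₀ = 3.5/1.8 = 1.944.
Total gain g = 1 − 1/A = 1 − 1/1.944 = 0.4856.
The known gain is 0.285.
g_ice = 0.4856 − 0.285 = 0.20.

0.20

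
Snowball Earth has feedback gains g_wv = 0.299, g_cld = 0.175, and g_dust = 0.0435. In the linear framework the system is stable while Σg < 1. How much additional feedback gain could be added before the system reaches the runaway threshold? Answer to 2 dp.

0.48

Current total gain = 0.299 + 0.175 + 0.0435 = 0.5175.
Margin to runaway = 1 − 0.5175 = 0.48.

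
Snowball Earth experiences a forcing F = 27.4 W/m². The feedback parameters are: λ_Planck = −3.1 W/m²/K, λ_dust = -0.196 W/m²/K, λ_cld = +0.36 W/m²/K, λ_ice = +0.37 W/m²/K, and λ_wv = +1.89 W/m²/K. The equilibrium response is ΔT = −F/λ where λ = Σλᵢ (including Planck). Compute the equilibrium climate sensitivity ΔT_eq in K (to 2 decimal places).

Net feedback parameter λ = (−3.1) + (-0.196) + (+0.36) + (+0.37) + (+1.89) = -0.676 W/m²/K.
ΔT = −F/λ = −27.4/(-0.676) = 40.53 K.

40.53 K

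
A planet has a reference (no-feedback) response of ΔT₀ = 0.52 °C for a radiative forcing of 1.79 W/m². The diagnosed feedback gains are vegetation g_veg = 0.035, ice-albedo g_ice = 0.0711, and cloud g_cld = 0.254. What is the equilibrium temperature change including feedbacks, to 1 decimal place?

Total gain g = 0.035 + 0.0711 + 0.254 = 0.3601.
Amplification A = 1/(1 − 0.3601) = 1.563.
ΔT = 0.52 × 1.563 = 0.8 °C.

0.8 °C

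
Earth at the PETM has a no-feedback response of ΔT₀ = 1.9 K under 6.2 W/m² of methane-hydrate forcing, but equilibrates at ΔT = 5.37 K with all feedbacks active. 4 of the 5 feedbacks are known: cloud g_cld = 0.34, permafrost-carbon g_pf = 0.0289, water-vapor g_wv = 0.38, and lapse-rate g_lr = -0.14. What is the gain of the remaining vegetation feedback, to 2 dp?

Amplification A = ΔT/ΔT₀ = 5.37/1.9 = 2.826.
Total gain g = 1 − 1/A = 1 − 1/2.826 = 0.6461.
Known gains sum to 0.34 + 0.0289 + 0.38 − 0.14 = 0.6089.
g_veg = 0.6461 − 0.6089 = 0.04.

0.04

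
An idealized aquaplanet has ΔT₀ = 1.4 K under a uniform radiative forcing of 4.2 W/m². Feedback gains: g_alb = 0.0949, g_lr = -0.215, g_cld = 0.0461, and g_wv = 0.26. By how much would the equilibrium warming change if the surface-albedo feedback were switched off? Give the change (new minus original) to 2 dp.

-0.18 K

Original: g = 0.186, ΔT = 1.4/(1−0.186) = 1.7199 K.
Without surface-albedo: g' = 0.0911, ΔT' = 1.4/(1−0.0911) = 1.5403 K.
Change = 1.5403 − 1.7199 = -0.18 K.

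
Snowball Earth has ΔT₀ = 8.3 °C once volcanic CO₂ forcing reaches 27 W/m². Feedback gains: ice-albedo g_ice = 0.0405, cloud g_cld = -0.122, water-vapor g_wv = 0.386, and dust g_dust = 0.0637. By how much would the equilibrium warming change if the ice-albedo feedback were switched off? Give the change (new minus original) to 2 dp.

Original: g = 0.3682, ΔT = 8.3/(1−0.3682) = 13.1371 °C.
Without ice-albedo: g' = 0.3277, ΔT' = 8.3/(1−0.3277) = 12.3457 °C.
Change = 12.3457 − 13.1371 = -0.79 °C.

-0.79 °C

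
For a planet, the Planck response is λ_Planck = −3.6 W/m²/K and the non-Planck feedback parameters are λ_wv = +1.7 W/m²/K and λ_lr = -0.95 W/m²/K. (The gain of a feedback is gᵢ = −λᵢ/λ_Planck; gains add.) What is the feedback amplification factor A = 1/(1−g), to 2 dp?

1.26

Convert to gains: g_wv = 1.7/3.6 = 0.4722; g_lr = -0.95/3.6 = -0.2639.
Total gain g = 0.2083.
A = 1/(1 − 0.2083) = 1.26.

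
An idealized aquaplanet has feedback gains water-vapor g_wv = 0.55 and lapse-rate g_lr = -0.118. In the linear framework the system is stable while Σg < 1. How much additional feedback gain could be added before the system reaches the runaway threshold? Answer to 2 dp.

0.57

Current total gain = 0.55 − 0.118 = 0.432.
Margin to runaway = 1 − 0.432 = 0.57.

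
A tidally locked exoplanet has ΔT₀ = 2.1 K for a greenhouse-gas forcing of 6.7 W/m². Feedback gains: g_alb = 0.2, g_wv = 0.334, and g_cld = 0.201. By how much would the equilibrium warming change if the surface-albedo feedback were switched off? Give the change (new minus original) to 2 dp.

Original: g = 0.735, ΔT = 2.1/(1−0.735) = 7.9245 K.
Without surface-albedo: g' = 0.535, ΔT' = 2.1/(1−0.535) = 4.5161 K.
Change = 4.5161 − 7.9245 = -3.41 K.

-3.41 K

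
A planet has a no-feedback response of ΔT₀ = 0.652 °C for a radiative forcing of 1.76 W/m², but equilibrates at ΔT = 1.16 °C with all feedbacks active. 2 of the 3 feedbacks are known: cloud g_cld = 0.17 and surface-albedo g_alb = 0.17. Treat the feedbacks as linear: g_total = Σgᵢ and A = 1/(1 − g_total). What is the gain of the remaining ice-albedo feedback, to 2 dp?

Amplification A = ΔT/ΔT₀ = 1.16/0.652 = 1.779.
Total gain g = 1 − 1/A = 1 − 1/1.779 = 0.4379.
Known gains sum to 0.17 + 0.17 = 0.34.
g_ice = 0.4379 − 0.34 = 0.10.

0.10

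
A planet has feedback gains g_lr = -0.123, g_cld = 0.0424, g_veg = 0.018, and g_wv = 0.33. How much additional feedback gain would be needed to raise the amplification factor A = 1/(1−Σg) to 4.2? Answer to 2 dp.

Current total gain = 0.2674.
Target gain for A = 4.2: g* = 1 − 1/4.2 = 0.7619.
Additional gain needed = 0.7619 − 0.2674 = 0.49.

0.49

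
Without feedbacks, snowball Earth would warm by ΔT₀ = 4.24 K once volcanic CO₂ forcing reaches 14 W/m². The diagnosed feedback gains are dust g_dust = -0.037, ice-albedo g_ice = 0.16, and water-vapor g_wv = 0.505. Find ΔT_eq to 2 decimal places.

Total gain g = -0.037 + 0.16 + 0.505 = 0.628.
Amplification A = 1/(1 − 0.628) = 2.688.
ΔT = 4.24 × 2.688 = 11.40 K.

11.40 K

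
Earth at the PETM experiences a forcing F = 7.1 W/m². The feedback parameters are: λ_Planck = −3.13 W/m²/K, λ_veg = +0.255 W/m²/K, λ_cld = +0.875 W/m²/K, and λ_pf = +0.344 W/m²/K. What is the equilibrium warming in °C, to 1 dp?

Net feedback parameter λ = (−3.13) + (+0.255) + (+0.875) + (+0.344) = -1.656 W/m²/K.
ΔT = −F/λ = −7.1/(-1.656) = 4.3 °C.

4.3 °C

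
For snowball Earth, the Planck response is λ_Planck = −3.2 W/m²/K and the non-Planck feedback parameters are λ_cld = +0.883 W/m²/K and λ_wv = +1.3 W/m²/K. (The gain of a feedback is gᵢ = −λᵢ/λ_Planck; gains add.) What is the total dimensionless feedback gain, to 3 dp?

Convert to gains: g_cld = 0.883/3.2 = 0.2759; g_wv = 1.3/3.2 = 0.4062.
Total gain g = 0.6821.

0.682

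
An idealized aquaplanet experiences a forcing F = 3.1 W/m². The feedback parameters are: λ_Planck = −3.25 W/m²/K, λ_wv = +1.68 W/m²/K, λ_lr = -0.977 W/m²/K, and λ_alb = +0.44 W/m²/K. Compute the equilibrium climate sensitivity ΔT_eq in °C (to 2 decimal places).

1.47 °C

Net feedback parameter λ = (−3.25) + (+1.68) + (-0.977) + (+0.44) = -2.107 W/m²/K.
ΔT = −F/λ = −3.1/(-2.107) = 1.47 °C.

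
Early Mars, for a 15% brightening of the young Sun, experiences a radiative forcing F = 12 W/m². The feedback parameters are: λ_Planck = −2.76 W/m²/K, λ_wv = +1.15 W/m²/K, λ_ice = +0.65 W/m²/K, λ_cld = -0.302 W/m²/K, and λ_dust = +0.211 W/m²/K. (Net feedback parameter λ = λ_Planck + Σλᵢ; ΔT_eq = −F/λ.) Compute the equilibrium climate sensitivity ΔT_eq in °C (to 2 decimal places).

11.42 °C

Net feedback parameter λ = (−2.76) + (+1.15) + (+0.65) + (-0.302) + (+0.211) = -1.051 W/m²/K.
ΔT = −F/λ = −12/(-1.051) = 11.42 °C.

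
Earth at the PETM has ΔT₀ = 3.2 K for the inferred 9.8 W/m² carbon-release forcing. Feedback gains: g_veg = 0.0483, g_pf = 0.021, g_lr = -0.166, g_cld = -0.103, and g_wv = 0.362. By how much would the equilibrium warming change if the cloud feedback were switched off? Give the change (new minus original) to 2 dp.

Original: g = 0.1623, ΔT = 3.2/(1−0.1623) = 3.8200 K.
Without cloud: g' = 0.2653, ΔT' = 3.2/(1−0.2653) = 4.3555 K.
Change = 4.3555 − 3.8200 = 0.54 K.

0.54 K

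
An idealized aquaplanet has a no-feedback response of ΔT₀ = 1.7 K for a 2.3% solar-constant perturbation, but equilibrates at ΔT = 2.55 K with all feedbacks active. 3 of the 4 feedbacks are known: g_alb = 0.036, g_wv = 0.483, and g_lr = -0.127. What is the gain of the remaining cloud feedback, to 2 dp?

-0.06

Amplification A = ΔT/ΔT₀ = 2.55/1.7 = 1.5.
Total gain g = 1 − 1/A = 1 − 1/1.5 = 0.3333.
Known gains sum to 0.036 + 0.483 − 0.127 = 0.392.
g_cld = 0.3333 − 0.392 = -0.06.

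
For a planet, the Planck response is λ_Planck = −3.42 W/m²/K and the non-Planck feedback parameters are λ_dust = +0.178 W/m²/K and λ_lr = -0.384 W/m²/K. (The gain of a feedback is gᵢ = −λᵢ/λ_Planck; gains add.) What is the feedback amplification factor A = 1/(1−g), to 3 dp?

Convert to gains: g_dust = 0.178/3.42 = 0.05205; g_lr = -0.384/3.42 = -0.1123.
Total gain g = -0.06025.
A = 1/(1 + 0.06025) = 0.943.

0.943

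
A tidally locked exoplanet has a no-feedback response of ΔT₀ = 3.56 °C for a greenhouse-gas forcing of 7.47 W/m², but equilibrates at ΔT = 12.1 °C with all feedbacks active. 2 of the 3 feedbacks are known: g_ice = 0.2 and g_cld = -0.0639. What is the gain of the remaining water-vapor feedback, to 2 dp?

0.57

Amplification A = ΔT/ΔT₀ = 12.1/3.56 = 3.399.
Total gain g = 1 − 1/A = 1 − 1/3.399 = 0.7058.
Known gains sum to 0.2 − 0.0639 = 0.1361.
g_wv = 0.7058 − 0.1361 = 0.57.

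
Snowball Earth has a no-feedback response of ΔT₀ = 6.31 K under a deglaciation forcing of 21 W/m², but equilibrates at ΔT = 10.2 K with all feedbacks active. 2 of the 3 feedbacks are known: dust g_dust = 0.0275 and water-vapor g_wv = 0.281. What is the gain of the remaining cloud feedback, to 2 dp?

0.07

Amplification A = ΔT/ΔT₀ = 10.2/6.31 = 1.616.
Total gain g = 1 − 1/A = 1 − 1/1.616 = 0.3812.
Known gains sum to 0.0275 + 0.281 = 0.3085.
g_cld = 0.3812 − 0.3085 = 0.07.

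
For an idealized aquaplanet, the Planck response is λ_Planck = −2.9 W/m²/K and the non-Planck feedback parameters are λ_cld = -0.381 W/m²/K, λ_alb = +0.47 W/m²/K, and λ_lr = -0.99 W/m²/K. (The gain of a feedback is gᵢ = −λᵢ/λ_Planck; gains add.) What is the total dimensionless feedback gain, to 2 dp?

-0.31

Convert to gains: g_cld = -0.381/2.9 = -0.1314; g_alb = 0.47/2.9 = 0.1621; g_lr = -0.99/2.9 = -0.3414.
Total gain g = -0.3107.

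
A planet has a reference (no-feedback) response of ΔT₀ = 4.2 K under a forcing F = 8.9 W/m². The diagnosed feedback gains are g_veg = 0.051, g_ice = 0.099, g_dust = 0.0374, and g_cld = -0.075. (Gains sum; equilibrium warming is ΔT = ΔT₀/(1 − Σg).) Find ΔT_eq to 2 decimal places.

4.73 K

Total gain g = 0.051 + 0.099 + 0.0374 − 0.075 = 0.1124.
Amplification A = 1/(1 − 0.1124) = 1.127.
ΔT = 4.2 × 1.127 = 4.73 K.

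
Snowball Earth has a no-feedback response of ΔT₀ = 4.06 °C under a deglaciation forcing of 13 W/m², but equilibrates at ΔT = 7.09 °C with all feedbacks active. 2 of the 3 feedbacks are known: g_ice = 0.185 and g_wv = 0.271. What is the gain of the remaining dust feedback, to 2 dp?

Amplification A = ΔT/ΔT₀ = 7.09/4.06 = 1.746.
Total gain g = 1 − 1/A = 1 − 1/1.746 = 0.4273.
Known gains sum to 0.185 + 0.271 = 0.456.
g_dust = 0.4273 − 0.456 = -0.03.

-0.03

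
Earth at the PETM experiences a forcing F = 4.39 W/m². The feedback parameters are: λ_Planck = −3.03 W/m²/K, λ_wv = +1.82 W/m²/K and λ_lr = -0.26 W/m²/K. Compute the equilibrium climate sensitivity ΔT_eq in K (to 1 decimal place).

Net feedback parameter λ = (−3.03) + (+1.82) + (-0.26) = -1.47 W/m²/K.
ΔT = −F/λ = −4.39/(-1.47) = 3.0 K.

3.0 K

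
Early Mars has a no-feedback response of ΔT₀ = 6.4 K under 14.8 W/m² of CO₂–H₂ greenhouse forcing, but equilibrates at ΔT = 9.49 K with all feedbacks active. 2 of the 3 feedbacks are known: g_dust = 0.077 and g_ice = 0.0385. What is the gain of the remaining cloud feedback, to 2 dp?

Amplification A = ΔT/ΔT₀ = 9.49/6.4 = 1.483.
Total gain g = 1 − 1/A = 1 − 1/1.483 = 0.3257.
Known gains sum to 0.077 + 0.0385 = 0.1155.
g_cld = 0.3257 − 0.1155 = 0.21.

0.21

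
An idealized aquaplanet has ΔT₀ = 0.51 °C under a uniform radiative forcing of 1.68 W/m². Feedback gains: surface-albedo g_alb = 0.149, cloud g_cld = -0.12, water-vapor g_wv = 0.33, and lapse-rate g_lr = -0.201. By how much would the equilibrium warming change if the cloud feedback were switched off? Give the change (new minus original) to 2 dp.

0.10 °C

Original: g = 0.158, ΔT = 0.51/(1−0.158) = 0.6057 °C.
Without cloud: g' = 0.278, ΔT' = 0.51/(1−0.278) = 0.7064 °C.
Change = 0.7064 − 0.6057 = 0.10 °C.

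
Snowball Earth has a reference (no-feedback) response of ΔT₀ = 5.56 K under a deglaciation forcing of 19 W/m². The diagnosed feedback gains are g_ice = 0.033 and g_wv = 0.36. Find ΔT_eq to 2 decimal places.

9.16 K

Total gain g = 0.033 + 0.36 = 0.393.
Amplification A = 1/(1 − 0.393) = 1.647.
ΔT = 5.56 × 1.647 = 9.16 K.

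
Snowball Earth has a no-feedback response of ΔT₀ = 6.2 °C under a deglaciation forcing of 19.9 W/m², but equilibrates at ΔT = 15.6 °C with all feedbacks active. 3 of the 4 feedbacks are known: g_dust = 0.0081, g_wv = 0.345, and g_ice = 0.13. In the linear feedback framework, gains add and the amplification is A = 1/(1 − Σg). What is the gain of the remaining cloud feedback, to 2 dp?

0.12

Amplification A = ΔT/ΔT₀ = 15.6/6.2 = 2.516.
Total gain g = 1 − 1/A = 1 − 1/2.516 = 0.6025.
Known gains sum to 0.0081 + 0.345 + 0.13 = 0.4831.
g_cld = 0.6025 − 0.4831 = 0.12.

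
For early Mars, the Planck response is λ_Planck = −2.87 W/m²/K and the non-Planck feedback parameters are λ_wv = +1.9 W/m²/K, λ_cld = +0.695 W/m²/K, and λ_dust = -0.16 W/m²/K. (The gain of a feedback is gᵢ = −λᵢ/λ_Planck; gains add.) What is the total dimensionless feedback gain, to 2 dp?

Convert to gains: g_wv = 1.9/2.87 = 0.662; g_cld = 0.695/2.87 = 0.2422; g_dust = -0.16/2.87 = -0.05575.
Total gain g = 0.84845.

0.85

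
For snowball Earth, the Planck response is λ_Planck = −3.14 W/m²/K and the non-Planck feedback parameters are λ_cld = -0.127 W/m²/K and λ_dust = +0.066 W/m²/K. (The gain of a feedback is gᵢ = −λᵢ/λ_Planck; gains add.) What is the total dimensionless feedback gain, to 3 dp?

Convert to gains: g_cld = -0.127/3.14 = -0.04045; g_dust = 0.066/3.14 = 0.02102.
Total gain g = -0.01943.

-0.019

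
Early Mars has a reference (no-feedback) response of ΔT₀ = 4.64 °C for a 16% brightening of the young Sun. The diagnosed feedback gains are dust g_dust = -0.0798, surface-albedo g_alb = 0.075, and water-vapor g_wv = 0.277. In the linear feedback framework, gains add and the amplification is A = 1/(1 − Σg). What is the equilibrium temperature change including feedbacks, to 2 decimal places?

Total gain g = -0.0798 + 0.075 + 0.277 = 0.2722.
Amplification A = 1/(1 − 0.2722) = 1.374.
ΔT = 4.64 × 1.374 = 6.38 °C.

6.38 °C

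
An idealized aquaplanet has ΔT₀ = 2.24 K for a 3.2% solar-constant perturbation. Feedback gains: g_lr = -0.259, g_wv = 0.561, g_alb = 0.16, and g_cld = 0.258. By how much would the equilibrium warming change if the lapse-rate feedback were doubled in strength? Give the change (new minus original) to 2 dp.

Original: g = 0.72, ΔT = 2.24/(1−0.72) = 8.0000 K.
With doubled lapse-rate: g' = 0.461, ΔT' = 2.24/(1−0.461) = 4.1558 K.
Change = 4.1558 − 8.0000 = -3.84 K.

-3.84 K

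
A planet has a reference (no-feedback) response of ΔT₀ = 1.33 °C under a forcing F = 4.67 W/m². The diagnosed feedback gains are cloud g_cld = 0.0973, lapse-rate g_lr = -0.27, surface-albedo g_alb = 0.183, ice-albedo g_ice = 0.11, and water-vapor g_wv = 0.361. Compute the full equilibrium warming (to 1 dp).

Total gain g = 0.0973 − 0.27 + 0.183 + 0.11 + 0.361 = 0.4813.
Amplification A = 1/(1 − 0.4813) = 1.928.
ΔT = 1.33 × 1.928 = 2.6 °C.

2.6 °C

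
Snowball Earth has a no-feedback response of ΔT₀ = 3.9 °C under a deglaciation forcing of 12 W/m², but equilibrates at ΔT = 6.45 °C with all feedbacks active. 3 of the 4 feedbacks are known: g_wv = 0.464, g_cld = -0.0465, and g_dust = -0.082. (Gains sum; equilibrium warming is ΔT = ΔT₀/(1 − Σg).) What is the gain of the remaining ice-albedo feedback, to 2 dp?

Amplification A = ΔT/ΔT₀ = 6.45/3.9 = 1.654.
Total gain g = 1 − 1/A = 1 − 1/1.654 = 0.3954.
Known gains sum to 0.464 − 0.0465 − 0.082 = 0.3355.
g_ice = 0.3954 − 0.3355 = 0.06.

0.06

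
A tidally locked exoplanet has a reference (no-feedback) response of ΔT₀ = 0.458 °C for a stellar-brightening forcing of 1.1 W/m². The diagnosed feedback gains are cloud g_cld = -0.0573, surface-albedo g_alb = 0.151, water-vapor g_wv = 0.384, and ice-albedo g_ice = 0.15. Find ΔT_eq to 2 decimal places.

Total gain g = -0.0573 + 0.151 + 0.384 + 0.15 = 0.6277.
Amplification A = 1/(1 − 0.6277) = 2.686.
ΔT = 0.458 × 2.686 = 1.23 °C.

1.23 °C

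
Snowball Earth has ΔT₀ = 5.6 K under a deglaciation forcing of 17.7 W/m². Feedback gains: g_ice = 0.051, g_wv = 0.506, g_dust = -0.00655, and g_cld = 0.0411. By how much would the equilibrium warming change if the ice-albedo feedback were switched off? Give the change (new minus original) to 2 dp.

Original: g = 0.59155, ΔT = 5.6/(1−0.59155) = 13.7104 K.
Without ice-albedo: g' = 0.54055, ΔT' = 5.6/(1−0.54055) = 12.1885 K.
Change = 12.1885 − 13.7104 = -1.52 K.

-1.52 K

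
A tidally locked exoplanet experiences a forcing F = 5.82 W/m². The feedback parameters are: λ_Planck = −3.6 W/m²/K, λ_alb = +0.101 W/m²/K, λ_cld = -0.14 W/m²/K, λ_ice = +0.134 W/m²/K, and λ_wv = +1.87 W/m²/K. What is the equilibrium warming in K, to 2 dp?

3.56 K

Net feedback parameter λ = (−3.6) + (+0.101) + (-0.14) + (+0.134) + (+1.87) = -1.635 W/m²/K.
ΔT = −F/λ = −5.82/(-1.635) = 3.56 K.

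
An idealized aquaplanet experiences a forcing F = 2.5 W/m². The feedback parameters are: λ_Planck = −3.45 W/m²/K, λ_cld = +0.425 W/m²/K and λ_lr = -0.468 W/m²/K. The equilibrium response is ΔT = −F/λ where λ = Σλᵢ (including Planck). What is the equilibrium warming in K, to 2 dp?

Net feedback parameter λ = (−3.45) + (+0.425) + (-0.468) = -3.493 W/m²/K.
ΔT = −F/λ = −2.5/(-3.493) = 0.72 K.

0.72 K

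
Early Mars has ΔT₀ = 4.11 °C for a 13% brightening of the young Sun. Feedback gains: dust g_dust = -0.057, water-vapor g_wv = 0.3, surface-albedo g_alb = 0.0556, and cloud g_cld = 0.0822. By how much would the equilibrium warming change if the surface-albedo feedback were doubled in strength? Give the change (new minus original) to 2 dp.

Original: g = 0.3808, ΔT = 4.11/(1−0.3808) = 6.6376 °C.
With doubled surface-albedo: g' = 0.4364, ΔT' = 4.11/(1−0.4364) = 7.2924 °C.
Change = 7.2924 − 6.6376 = 0.65 °C.

0.65 °C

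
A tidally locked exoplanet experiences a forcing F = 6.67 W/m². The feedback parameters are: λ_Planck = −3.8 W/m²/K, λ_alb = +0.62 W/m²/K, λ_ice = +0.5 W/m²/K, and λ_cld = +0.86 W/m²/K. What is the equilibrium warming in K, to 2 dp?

3.66 K

Net feedback parameter λ = (−3.8) + (+0.62) + (+0.5) + (+0.86) = -1.82 W/m²/K.
ΔT = −F/λ = −6.67/(-1.82) = 3.66 K.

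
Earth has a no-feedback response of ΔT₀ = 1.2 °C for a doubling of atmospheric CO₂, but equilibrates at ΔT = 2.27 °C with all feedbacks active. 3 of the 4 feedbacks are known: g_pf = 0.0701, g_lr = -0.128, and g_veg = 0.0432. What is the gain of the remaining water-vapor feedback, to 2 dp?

Amplification A = ΔT/ΔT₀ = 2.27/1.2 = 1.892.
Total gain g = 1 − 1/A = 1 − 1/1.892 = 0.4715.
Known gains sum to 0.0701 − 0.128 + 0.0432 = -0.0147.
g_wv = 0.4715 + 0.0147 = 0.49.

0.49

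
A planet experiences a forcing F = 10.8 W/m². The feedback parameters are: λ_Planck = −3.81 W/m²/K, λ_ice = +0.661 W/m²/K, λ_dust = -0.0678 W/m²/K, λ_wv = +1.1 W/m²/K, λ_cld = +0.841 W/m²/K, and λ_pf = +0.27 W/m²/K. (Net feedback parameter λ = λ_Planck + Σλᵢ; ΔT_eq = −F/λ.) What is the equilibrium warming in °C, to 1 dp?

Net feedback parameter λ = (−3.81) + (+0.661) + (-0.0678) + (+1.1) + (+0.841) + (+0.27) = -1.0058 W/m²/K.
ΔT = −F/λ = −10.8/(-1.0058) = 10.7 °C.

10.7 °C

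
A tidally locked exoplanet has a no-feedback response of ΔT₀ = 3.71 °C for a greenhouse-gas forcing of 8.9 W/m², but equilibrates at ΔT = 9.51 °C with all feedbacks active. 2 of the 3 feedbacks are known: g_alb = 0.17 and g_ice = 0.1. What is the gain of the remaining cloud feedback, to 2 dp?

Amplification A = ΔT/ΔT₀ = 9.51/3.71 = 2.563.
Total gain g = 1 − 1/A = 1 − 1/2.563 = 0.6098.
Known gains sum to 0.17 + 0.1 = 0.27.
g_cld = 0.6098 − 0.27 = 0.34.

0.34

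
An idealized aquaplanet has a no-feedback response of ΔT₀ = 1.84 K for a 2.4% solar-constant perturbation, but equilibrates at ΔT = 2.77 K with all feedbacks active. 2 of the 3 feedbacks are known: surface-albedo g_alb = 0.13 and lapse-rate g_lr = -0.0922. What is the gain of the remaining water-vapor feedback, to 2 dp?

0.30

Amplification A = ΔT/ΔT₀ = 2.77/1.84 = 1.505.
Total gain g = 1 − 1/A = 1 − 1/1.505 = 0.3355.
Known gains sum to 0.13 − 0.0922 = 0.0378.
g_wv = 0.3355 − 0.0378 = 0.30.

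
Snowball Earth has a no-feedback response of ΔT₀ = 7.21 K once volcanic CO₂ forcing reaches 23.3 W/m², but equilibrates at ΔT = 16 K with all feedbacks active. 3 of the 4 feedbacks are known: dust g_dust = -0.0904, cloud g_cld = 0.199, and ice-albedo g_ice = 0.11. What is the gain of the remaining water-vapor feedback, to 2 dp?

Amplification A = ΔT/ΔT₀ = 16/7.21 = 2.219.
Total gain g = 1 − 1/A = 1 − 1/2.219 = 0.5493.
Known gains sum to -0.0904 + 0.199 + 0.11 = 0.2186.
g_wv = 0.5493 − 0.2186 = 0.33.

0.33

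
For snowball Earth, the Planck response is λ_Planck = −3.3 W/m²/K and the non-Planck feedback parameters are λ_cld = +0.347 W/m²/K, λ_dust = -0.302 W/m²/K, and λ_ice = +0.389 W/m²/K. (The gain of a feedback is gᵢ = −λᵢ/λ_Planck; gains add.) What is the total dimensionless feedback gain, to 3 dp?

0.132

Convert to gains: g_cld = 0.347/3.3 = 0.1052; g_dust = -0.302/3.3 = -0.09152; g_ice = 0.389/3.3 = 0.1179.
Total gain g = 0.13158.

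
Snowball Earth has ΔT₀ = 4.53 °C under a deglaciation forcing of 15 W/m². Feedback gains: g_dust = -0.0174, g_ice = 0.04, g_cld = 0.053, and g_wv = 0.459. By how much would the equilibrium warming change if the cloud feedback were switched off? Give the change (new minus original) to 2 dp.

Original: g = 0.5346, ΔT = 4.53/(1−0.5346) = 9.7336 °C.
Without cloud: g' = 0.4816, ΔT' = 4.53/(1−0.4816) = 8.7384 °C.
Change = 8.7384 − 9.7336 = -1.00 °C.

-1.00 °C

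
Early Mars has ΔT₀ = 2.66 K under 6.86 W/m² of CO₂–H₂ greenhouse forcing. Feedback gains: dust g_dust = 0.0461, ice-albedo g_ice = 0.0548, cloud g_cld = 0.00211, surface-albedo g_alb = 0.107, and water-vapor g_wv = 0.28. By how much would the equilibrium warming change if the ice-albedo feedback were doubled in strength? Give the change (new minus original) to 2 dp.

Original: g = 0.49001, ΔT = 2.66/(1−0.49001) = 5.2158 K.
With doubled ice-albedo: g' = 0.54481, ΔT' = 2.66/(1−0.54481) = 5.8437 K.
Change = 5.8437 − 5.2158 = 0.63 K.

0.63 K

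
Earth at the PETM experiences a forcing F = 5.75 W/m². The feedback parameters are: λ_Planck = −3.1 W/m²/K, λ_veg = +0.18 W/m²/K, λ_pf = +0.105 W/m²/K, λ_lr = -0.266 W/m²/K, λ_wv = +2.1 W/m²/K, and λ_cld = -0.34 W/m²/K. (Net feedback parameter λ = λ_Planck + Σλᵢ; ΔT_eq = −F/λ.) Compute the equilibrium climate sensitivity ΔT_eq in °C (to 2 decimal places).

4.35 °C

Net feedback parameter λ = (−3.1) + (+0.18) + (+0.105) + (-0.266) + (+2.1) + (-0.34) = -1.321 W/m²/K.
ΔT = −F/λ = −5.75/(-1.321) = 4.35 °C.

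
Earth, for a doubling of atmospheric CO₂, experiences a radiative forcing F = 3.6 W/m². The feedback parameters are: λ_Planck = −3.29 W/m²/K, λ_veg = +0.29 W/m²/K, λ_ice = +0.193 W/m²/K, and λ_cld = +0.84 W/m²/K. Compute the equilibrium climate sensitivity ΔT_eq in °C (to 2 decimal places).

1.83 °C

Net feedback parameter λ = (−3.29) + (+0.29) + (+0.193) + (+0.84) = -1.967 W/m²/K.
ΔT = −F/λ = −3.6/(-1.967) = 1.83 °C.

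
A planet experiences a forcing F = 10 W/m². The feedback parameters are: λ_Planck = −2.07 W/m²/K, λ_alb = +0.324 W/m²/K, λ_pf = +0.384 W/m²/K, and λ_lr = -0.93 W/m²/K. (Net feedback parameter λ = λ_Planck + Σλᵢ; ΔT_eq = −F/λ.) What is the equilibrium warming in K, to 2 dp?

4.36 K

Net feedback parameter λ = (−2.07) + (+0.324) + (+0.384) + (-0.93) = -2.292 W/m²/K.
ΔT = −F/λ = −10/(-2.292) = 4.36 K.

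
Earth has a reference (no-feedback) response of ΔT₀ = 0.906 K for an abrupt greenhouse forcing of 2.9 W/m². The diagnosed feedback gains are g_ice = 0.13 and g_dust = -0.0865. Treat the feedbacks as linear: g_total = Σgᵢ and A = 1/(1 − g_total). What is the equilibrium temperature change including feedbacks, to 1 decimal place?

Total gain g = 0.13 − 0.0865 = 0.0435.
Amplification A = 1/(1 − 0.0435) = 1.045.
ΔT = 0.906 × 1.045 = 0.9 K.

0.9 K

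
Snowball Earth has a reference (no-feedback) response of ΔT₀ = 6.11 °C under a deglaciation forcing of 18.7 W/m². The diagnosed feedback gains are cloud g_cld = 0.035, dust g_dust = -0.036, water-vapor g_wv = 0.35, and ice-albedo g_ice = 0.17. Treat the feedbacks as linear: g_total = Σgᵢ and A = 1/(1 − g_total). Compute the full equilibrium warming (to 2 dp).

Total gain g = 0.035 − 0.036 + 0.35 + 0.17 = 0.519.
Amplification A = 1/(1 − 0.519) = 2.079.
ΔT = 6.11 × 2.079 = 12.70 °C.

12.70 °C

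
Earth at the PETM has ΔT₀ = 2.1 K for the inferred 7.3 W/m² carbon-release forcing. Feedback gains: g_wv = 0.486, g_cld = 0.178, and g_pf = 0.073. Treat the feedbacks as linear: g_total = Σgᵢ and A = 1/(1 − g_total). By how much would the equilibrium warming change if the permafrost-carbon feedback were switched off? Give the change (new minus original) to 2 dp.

Original: g = 0.737, ΔT = 2.1/(1−0.737) = 7.9848 K.
Without permafrost-carbon: g' = 0.664, ΔT' = 2.1/(1−0.664) = 6.2500 K.
Change = 6.2500 − 7.9848 = -1.73 K.

-1.73 K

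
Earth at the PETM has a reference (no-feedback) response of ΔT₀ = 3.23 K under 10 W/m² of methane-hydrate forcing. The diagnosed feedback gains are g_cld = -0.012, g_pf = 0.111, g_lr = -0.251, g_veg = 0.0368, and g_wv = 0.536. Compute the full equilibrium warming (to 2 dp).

5.58 K

Total gain g = -0.012 + 0.111 − 0.251 + 0.0368 + 0.536 = 0.4208.
Amplification A = 1/(1 − 0.4208) = 1.727.
ΔT = 3.23 × 1.727 = 5.58 K.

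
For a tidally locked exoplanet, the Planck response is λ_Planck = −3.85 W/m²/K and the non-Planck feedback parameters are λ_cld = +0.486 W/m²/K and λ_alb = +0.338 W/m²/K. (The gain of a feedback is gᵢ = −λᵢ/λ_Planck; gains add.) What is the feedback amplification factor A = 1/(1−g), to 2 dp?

Convert to gains: g_cld = 0.486/3.85 = 0.1262; g_alb = 0.338/3.85 = 0.08779.
Total gain g = 0.21399.
A = 1/(1 − 0.21399) = 1.27.

1.27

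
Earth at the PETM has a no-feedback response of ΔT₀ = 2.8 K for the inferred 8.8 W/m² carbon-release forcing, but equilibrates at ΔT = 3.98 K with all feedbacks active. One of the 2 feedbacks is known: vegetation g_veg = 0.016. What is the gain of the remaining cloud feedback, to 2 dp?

0.28

Amplification A = ΔT/ΔT₀ = 3.98/2.8 = 1.421.
Total gain g = 1 − 1/A = 1 − 1/1.421 = 0.2963.
The known gain is 0.016.
g_cld = 0.2963 − 0.016 = 0.28.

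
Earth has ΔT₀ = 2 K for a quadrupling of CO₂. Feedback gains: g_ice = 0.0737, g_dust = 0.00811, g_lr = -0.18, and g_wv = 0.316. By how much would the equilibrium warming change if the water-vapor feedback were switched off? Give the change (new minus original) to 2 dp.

-0.74 K

Original: g = 0.21781, ΔT = 2/(1−0.21781) = 2.5569 K.
Without water-vapor: g' = -0.09819, ΔT' = 2/(1+0.09819) = 1.8212 K.
Change = 1.8212 − 2.5569 = -0.74 K.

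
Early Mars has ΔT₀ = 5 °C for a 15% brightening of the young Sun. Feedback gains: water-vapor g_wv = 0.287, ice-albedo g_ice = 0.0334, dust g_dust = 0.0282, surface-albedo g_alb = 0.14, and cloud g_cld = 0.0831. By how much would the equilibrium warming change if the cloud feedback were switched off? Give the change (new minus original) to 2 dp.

-1.90 °C

Original: g = 0.5717, ΔT = 5/(1−0.5717) = 11.6741 °C.
Without cloud: g' = 0.4886, ΔT' = 5/(1−0.4886) = 9.7771 °C.
Change = 9.7771 − 11.6741 = -1.90 °C.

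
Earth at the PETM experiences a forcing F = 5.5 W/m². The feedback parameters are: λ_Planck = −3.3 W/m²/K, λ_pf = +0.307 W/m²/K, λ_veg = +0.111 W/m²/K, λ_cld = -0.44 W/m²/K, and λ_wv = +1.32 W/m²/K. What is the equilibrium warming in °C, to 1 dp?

2.7 °C

Net feedback parameter λ = (−3.3) + (+0.307) + (+0.111) + (-0.44) + (+1.32) = -2.002 W/m²/K.
ΔT = −F/λ = −5.5/(-2.002) = 2.7 °C.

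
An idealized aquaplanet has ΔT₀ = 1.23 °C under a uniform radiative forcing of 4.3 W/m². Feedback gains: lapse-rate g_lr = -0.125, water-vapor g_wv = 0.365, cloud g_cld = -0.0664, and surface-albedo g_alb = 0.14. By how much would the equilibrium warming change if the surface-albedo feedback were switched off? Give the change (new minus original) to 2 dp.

Original: g = 0.3136, ΔT = 1.23/(1−0.3136) = 1.7920 °C.
Without surface-albedo: g' = 0.1736, ΔT' = 1.23/(1−0.1736) = 1.4884 °C.
Change = 1.4884 − 1.7920 = -0.30 °C.

-0.30 °C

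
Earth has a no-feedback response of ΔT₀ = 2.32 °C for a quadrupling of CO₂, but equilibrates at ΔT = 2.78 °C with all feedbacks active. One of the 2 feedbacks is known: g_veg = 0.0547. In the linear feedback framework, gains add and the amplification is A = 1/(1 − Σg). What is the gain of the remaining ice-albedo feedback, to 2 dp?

Amplification A = ΔT/ΔT₀ = 2.78/2.32 = 1.198.
Total gain g = 1 − 1/A = 1 − 1/1.198 = 0.1653.
The known gain is 0.0547.
g_ice = 0.1653 − 0.0547 = 0.11.

0.11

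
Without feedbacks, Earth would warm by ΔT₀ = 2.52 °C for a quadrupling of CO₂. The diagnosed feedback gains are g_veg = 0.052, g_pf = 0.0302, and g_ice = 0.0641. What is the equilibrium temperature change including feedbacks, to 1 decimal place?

3.0 °C

Total gain g = 0.052 + 0.0302 + 0.0641 = 0.1463.
Amplification A = 1/(1 − 0.1463) = 1.171.
ΔT = 2.52 × 1.171 = 3.0 °C.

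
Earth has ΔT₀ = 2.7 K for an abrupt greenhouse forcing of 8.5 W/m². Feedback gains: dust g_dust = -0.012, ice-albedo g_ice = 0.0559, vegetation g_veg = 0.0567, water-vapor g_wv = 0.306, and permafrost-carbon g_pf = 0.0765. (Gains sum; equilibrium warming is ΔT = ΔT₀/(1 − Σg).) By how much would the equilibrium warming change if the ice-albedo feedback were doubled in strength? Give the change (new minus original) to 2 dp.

0.63 K

Original: g = 0.4831, ΔT = 2.7/(1−0.4831) = 5.2234 K.
With doubled ice-albedo: g' = 0.539, ΔT' = 2.7/(1−0.539) = 5.8568 K.
Change = 5.8568 − 5.2234 = 0.63 K.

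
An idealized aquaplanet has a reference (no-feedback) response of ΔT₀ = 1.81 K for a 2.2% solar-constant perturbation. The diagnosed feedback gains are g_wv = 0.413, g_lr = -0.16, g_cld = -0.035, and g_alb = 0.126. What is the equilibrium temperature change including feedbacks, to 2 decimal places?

Total gain g = 0.413 − 0.16 − 0.035 + 0.126 = 0.344.
Amplification A = 1/(1 − 0.344) = 1.524.
ΔT = 1.81 × 1.524 = 2.76 K.

2.76 K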